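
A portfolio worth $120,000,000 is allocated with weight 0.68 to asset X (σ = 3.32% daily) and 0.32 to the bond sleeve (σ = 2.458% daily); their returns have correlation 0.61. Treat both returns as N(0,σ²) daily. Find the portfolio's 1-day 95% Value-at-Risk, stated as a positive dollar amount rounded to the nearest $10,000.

σ_p² = 0.68²·3.32² + 0.32²·2.458² + 2·0.61·0.68·0.32·3.32·2.458 = 7.8818 (%²).
σ_p = √7.8818 = 2.807%.
At 95%, z = 1.645.
VaR = 1.645 × 2.807% = 4.618%; on $120,000,000 that is $5,541,600.

$5,540,000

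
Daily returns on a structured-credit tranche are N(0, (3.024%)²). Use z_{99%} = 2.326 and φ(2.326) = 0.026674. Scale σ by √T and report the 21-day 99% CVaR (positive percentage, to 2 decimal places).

36.96%

σ_{21d} = 3.024% × √21 = 13.858%.
ES multiplier = φ(z)/(1−α) = 0.026674/0.01 = 2.667.
ES = 13.858% × 2.667 = 36.959%.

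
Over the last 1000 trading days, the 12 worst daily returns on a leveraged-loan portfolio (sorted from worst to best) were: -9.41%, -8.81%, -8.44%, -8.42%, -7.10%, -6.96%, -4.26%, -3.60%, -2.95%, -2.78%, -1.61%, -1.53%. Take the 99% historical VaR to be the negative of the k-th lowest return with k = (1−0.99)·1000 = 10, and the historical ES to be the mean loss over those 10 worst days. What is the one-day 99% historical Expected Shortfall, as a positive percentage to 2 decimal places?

6.27%

The 10 worst returns sum to -62.73%.
ES = −(-62.73%) / 10 = 6.273% ≈ 6.27%.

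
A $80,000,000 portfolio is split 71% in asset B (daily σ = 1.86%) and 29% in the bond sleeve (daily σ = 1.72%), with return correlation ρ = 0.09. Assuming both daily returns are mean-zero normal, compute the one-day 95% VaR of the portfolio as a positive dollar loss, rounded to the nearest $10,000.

σ_p² = 0.71²·1.86² + 0.29²·1.72² + 2·0.09·0.71·0.29·1.86·1.72 = 2.1114 (%²).
σ_p = √2.1114 = 1.453%.
At 95%, z = 1.645.
VaR = 1.645 × 1.453% = 2.390%; on $80,000,000 that is $1,912,000.

$1,910,000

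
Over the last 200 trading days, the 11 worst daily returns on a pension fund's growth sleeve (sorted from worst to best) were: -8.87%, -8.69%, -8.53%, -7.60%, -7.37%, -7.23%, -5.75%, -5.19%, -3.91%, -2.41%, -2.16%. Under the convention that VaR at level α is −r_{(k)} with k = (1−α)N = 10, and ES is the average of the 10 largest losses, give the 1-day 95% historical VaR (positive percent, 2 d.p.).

k = 10; the 10th lowest return is -2.41%, so VaR = 2.41%.

2.41%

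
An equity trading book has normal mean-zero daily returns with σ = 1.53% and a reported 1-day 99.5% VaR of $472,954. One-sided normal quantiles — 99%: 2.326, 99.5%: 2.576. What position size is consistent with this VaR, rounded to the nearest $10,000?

VaR as a fraction of value: z·σ = 2.576 × 1.53% = 3.94128%.
Position = $472,954 / 0.0394128 = $12,000,010.

$12,000,000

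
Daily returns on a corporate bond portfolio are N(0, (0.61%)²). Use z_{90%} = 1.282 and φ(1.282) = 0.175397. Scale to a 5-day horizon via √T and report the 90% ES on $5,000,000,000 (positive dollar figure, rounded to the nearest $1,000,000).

$120,000,000

σ_{5d} = 0.61% × √5 = 1.364%.
ES multiplier = φ(z)/(1−α) = 0.175397/0.1 = 1.754.
ES = 1.364% × 1.754 = 2.392%; on $5,000,000,000: $119,600,000.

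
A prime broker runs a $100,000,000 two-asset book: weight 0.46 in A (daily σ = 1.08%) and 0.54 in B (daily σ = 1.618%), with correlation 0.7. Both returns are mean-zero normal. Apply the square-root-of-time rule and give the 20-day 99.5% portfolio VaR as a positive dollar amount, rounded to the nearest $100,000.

$14,700,000

σ_p = √(0.46²·1.08² + 0.54²·1.618² + 2·0.7·0.46·0.54·1.08·1.618) = 1.272%.
σ_{20d} = 1.272% × √20 = 5.689%.
z(99.5%) = 2.576.
VaR = 2.576 × 5.689% = 14.655%; on $100,000,000 that is $14,655,000.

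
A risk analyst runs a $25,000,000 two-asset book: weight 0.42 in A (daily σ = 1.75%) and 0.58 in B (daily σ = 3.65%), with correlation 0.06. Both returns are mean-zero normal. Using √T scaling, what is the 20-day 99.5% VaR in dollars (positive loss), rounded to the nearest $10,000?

σ_p = √(0.42²·1.75² + 0.58²·3.65² + 2·0.06·0.42·0.58·1.75·3.65) = 2.282%.
σ_{20d} = 2.282% × √20 = 10.205%.
z(99.5%) = 2.576.
VaR = 2.576 × 10.205% = 26.288%; on $25,000,000 that is $6,572,000.

$6,570,000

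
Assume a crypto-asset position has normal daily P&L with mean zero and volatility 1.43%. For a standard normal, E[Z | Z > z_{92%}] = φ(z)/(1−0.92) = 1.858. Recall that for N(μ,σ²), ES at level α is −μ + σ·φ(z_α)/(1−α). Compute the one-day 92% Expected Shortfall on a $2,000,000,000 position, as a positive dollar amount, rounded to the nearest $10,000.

ES = 1.43% × 1.858 = 2.657%.
On $2,000,000,000: 0.02657 × $2,000,000,000 = $53,140,000.

$53,140,000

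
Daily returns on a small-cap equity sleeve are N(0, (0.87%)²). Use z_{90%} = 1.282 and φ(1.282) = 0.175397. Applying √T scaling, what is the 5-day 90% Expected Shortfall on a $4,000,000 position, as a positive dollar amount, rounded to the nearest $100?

$136,500

σ_{5d} = 0.87% × √5 = 1.945%.
ES multiplier = φ(z)/(1−α) = 0.175397/0.1 = 1.754.
ES = 1.945% × 1.754 = 3.412%; on $4,000,000: $136,480.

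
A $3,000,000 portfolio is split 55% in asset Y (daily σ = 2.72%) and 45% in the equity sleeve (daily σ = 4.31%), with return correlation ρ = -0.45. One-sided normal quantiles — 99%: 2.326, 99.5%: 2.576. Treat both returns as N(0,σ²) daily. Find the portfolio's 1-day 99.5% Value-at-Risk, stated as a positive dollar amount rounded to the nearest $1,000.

σ_p² = 0.55²·2.72² + 0.45²·4.31² + 2·-0.45·0.55·0.45·2.72·4.31 = 3.3883 (%²).
σ_p = √3.3883 = 1.841%.
VaR = 2.576 × 1.841% = 4.742%; on $3,000,000 that is $142,260.

$142,000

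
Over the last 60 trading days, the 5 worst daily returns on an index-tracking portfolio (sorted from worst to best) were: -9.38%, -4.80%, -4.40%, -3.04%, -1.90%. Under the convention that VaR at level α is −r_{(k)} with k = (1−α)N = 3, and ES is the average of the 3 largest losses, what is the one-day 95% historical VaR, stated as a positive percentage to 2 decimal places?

4.40%

k = 3; the 3rd lowest return is -4.40%, so VaR = 4.40%.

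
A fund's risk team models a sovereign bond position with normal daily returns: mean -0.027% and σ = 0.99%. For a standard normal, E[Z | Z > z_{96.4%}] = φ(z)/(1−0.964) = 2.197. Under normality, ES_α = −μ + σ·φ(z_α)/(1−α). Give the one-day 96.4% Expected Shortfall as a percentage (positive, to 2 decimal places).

2.20%

ES = −(-0.027%) + 0.99% × 2.197 = 2.202%.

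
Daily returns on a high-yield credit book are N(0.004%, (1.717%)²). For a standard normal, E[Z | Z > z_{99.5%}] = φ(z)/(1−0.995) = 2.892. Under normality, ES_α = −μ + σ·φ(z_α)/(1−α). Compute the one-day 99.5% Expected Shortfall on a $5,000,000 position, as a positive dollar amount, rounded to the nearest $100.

$248,100

ES = −(0.004%) + 1.717% × 2.892 = 4.962%.
On $5,000,000: 0.04962 × $5,000,000 = $248,100.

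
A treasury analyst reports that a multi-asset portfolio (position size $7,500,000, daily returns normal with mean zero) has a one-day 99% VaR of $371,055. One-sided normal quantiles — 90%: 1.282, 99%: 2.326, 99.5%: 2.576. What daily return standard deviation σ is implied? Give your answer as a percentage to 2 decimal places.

VaR as a fraction: $371,055 / $7,500,000 = 4.947%.
σ = VaR / z = 4.947% / 2.326 = 2.127%.

2.13%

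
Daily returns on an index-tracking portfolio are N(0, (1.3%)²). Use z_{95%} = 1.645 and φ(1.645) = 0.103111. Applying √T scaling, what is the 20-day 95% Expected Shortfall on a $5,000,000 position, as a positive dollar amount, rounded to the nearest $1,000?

σ_{20d} = 1.3% × √20 = 5.814%.
ES multiplier = φ(z)/(1−α) = 0.103111/0.05 = 2.062.
ES = 5.814% × 2.062 = 11.988%; on $5,000,000: $599,400.

$599,000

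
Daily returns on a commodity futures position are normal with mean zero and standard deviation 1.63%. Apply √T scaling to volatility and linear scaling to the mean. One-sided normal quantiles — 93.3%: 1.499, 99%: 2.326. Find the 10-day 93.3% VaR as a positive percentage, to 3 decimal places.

7.727%

σ_{10d} = 1.63% × √10 = 5.155%.
VaR = 1.499 × 5.155% = 7.727%.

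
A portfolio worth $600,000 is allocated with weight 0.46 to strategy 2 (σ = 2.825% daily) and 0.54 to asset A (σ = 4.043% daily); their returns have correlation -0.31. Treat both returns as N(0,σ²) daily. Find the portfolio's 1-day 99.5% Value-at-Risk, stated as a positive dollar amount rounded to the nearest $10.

σ_p² = 0.46²·2.825² + 0.54²·4.043² + 2·-0.31·0.46·0.54·2.825·4.043 = 4.6962 (%²).
σ_p = √4.6962 = 2.167%.
At 99.5%, z = 2.576.
VaR = 2.576 × 2.167% = 5.582%; on $600,000 that is $33,492.

$33,490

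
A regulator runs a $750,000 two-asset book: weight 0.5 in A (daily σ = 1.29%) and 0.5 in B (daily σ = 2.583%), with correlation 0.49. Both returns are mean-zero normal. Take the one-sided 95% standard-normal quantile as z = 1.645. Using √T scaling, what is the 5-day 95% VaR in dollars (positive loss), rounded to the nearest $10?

σ_p = √(0.5²·1.29² + 0.5²·2.583² + 2·0.49·0.5·0.5·1.29·2.583) = 1.703%.
σ_{5d} = 1.703% × √5 = 3.808%.
VaR = 1.645 × 3.808% = 6.264%; on $750,000 that is $46,980.

$46,980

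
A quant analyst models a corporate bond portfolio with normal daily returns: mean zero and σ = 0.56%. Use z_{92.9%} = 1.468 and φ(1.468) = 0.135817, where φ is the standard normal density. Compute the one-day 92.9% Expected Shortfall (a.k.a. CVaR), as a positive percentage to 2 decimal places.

Tail multiplier: φ(z)/(1−α) = 0.135817 / 0.071 = 1.913.
ES = 0.56% × 1.913 = 1.071%.

1.07%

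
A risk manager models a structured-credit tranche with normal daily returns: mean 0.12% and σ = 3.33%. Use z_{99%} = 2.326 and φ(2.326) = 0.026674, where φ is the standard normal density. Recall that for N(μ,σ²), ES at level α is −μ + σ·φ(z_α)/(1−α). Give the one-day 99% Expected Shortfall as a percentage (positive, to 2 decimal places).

Tail multiplier: φ(z)/(1−α) = 0.026674 / 0.01 = 2.667.
ES = −(0.12%) + 3.33% × 2.667 = 8.761%.

8.76%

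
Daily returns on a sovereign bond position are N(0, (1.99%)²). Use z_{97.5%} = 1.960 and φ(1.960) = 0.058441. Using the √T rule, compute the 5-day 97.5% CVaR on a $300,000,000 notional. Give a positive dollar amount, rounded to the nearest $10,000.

σ_{5d} = 1.99% × √5 = 4.450%.
ES multiplier = φ(z)/(1−α) = 0.058441/0.025 = 2.338.
ES = 4.450% × 2.338 = 10.404%; on $300,000,000: $31,212,000.

$31,210,000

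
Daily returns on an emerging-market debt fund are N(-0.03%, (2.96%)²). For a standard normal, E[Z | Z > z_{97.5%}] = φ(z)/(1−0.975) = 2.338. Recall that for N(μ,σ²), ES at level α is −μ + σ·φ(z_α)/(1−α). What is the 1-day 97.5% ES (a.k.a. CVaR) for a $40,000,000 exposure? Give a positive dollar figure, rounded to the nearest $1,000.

ES = −(-0.03%) + 2.96% × 2.338 = 6.950%.
On $40,000,000: 0.06950 × $40,000,000 = $2,780,000.

$2,780,000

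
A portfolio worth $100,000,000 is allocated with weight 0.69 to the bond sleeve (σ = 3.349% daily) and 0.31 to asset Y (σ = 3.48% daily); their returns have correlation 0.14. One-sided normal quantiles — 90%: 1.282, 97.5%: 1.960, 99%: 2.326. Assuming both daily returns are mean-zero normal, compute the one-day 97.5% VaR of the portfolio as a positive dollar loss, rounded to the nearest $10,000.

$5,260,000

σ_p² = 0.69²·3.349² + 0.31²·3.48² + 2·0.14·0.69·0.31·3.349·3.48 = 7.2017 (%²).
σ_p = √7.2017 = 2.684%.
VaR = 1.960 × 2.684% = 5.261%; on $100,000,000 that is $5,261,000.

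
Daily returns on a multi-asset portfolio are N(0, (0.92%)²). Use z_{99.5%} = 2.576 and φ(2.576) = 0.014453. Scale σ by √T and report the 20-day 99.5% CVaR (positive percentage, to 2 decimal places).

σ_{20d} = 0.92% × √20 = 4.114%.
ES multiplier = φ(z)/(1−α) = 0.014453/0.005 = 2.891.
ES = 4.114% × 2.891 = 11.894%.

11.89%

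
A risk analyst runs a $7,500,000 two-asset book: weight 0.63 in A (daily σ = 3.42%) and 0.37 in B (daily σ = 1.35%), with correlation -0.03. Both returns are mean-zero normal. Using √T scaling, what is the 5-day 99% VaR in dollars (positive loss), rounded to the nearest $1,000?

$857,000

σ_p = √(0.63²·3.42² + 0.37²·1.35² + 2·-0.03·0.63·0.37·3.42·1.35) = 2.197%.
σ_{5d} = 2.197% × √5 = 4.913%.
z(99%) = 2.326.
VaR = 2.326 × 4.913% = 11.428%; on $7,500,000 that is $857,100.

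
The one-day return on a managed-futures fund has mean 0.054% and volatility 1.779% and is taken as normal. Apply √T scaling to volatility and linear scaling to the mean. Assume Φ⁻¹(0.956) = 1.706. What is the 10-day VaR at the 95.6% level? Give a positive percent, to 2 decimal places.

σ_{10d} = 1.779% × √10 = 5.626%; μ_{10d} = 10 × 0.054% = 0.540%.
VaR = −(0.540%) + 1.706 × 5.626% = 9.058%.

9.06%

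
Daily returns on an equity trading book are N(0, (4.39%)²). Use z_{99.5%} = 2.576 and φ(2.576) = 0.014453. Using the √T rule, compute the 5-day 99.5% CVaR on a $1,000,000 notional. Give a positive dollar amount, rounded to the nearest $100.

$283,800

σ_{5d} = 4.39% × √5 = 9.816%.
ES multiplier = φ(z)/(1−α) = 0.014453/0.005 = 2.891.
ES = 9.816% × 2.891 = 28.378%; on $1,000,000: $283,780.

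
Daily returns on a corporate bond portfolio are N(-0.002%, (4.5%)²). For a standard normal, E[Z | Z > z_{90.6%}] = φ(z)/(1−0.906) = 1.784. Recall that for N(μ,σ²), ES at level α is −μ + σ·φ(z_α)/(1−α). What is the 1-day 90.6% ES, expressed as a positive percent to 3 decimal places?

8.030%

ES = −(-0.002%) + 4.5% × 1.784 = 8.030%.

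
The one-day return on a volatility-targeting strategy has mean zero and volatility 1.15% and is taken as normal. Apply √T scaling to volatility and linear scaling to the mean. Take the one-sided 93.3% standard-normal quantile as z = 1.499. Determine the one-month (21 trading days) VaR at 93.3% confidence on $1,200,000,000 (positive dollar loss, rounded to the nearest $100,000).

$94,800,000

σ_{21d} = 1.15% × √21 = 5.270%.
VaR = 1.499 × 5.270% = 7.900%.
On $1,200,000,000: 0.07900 × $1,200,000,000 = $94,800,000.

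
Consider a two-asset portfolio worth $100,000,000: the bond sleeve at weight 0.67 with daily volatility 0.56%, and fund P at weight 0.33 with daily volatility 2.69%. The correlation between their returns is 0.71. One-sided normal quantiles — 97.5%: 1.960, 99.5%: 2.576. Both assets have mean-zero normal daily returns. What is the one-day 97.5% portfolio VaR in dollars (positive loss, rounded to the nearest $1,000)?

$2,321,000

σ_p² = 0.67²·0.56² + 0.33²·2.69² + 2·0.71·0.67·0.33·0.56·2.69 = 1.4017 (%²).
σ_p = √1.4017 = 1.184%.
VaR = 1.960 × 1.184% = 2.321%; on $100,000,000 that is $2,321,000.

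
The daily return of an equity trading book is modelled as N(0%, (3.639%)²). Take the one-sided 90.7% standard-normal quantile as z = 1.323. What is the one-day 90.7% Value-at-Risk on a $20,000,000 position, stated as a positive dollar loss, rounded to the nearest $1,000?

$963,000

VaR = z·σ = 1.323 × 3.639% = 4.814%.
On $20,000,000: 0.04814 × $20,000,000 = $962,800.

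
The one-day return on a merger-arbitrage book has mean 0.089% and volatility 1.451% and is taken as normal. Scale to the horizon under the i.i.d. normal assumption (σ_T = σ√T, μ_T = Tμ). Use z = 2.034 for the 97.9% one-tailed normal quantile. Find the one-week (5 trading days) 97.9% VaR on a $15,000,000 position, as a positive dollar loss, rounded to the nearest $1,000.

σ_{5d} = 1.451% × √5 = 3.245%; μ_{5d} = 5 × 0.089% = 0.445%.
VaR = −(0.445%) + 2.034 × 3.245% = 6.155%.
On $15,000,000: 0.06155 × $15,000,000 = $923,250.

$923,000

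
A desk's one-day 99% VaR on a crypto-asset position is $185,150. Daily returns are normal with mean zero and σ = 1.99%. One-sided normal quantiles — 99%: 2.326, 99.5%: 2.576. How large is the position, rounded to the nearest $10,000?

$4,000,000

VaR as a fraction of value: z·σ = 2.326 × 1.99% = 4.62874%.
Position = $185,150 / 0.0462874 = $4,000,009.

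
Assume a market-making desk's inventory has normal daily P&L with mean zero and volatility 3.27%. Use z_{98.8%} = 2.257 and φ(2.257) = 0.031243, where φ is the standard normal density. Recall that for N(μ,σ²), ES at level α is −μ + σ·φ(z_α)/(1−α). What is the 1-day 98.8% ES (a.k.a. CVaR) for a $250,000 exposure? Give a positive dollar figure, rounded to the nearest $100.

Tail multiplier: φ(z)/(1−α) = 0.031243 / 0.012 = 2.604.
ES = 3.27% × 2.604 = 8.515%.
On $250,000: 0.08515 × $250,000 = $21,288.

$21,300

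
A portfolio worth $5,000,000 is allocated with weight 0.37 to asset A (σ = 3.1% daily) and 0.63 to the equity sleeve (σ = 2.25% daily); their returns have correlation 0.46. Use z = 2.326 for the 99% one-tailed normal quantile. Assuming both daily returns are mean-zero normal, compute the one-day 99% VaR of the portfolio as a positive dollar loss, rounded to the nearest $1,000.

σ_p² = 0.37²·3.1² + 0.63²·2.25² + 2·0.46·0.37·0.63·3.1·2.25 = 4.8207 (%²).
σ_p = √4.8207 = 2.196%.
VaR = 2.326 × 2.196% = 5.108%; on $5,000,000 that is $255,400.

$255,000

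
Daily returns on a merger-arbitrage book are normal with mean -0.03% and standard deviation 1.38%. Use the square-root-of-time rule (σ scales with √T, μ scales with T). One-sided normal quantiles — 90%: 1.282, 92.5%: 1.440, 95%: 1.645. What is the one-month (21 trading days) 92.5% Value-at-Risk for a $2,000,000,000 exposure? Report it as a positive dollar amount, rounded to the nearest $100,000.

σ_{21d} = 1.38% × √21 = 6.324%; μ_{21d} = 21 × -0.03% = -0.630%.
VaR = −(-0.630%) + 1.440 × 6.324% = 9.737%.
On $2,000,000,000: 0.09737 × $2,000,000,000 = $194,740,000.

$194,700,000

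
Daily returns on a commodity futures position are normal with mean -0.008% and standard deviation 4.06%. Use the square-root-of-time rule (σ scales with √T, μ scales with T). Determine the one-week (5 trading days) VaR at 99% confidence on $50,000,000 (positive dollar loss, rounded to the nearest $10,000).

At 99%, z = 2.326.
σ_{5d} = 4.06% × √5 = 9.078%; μ_{5d} = 5 × -0.008% = -0.040%.
VaR = −(-0.040%) + 2.326 × 9.078% = 21.155%.
On $50,000,000: 0.21155 × $50,000,000 = $10,577,500.

$10,580,000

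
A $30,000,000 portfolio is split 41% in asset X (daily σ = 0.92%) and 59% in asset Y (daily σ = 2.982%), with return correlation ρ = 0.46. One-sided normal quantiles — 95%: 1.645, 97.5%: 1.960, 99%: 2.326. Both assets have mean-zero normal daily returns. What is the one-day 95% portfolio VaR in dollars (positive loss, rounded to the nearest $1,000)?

$968,000

σ_p² = 0.41²·0.92² + 0.59²·2.982² + 2·0.46·0.41·0.59·0.92·2.982 = 3.8482 (%²).
σ_p = √3.8482 = 1.962%.
VaR = 1.645 × 1.962% = 3.227%; on $30,000,000 that is $968,100.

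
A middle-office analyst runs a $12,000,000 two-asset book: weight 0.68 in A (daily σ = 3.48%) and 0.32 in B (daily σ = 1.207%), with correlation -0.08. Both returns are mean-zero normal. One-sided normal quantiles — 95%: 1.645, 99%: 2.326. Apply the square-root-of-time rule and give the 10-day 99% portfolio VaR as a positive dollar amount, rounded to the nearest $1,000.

σ_p = √(0.68²·3.48² + 0.32²·1.207² + 2·-0.08·0.68·0.32·3.48·1.207) = 2.367%.
σ_{10d} = 2.367% × √10 = 7.485%.
VaR = 2.326 × 7.485% = 17.410%; on $12,000,000 that is $2,089,200.

$2,089,000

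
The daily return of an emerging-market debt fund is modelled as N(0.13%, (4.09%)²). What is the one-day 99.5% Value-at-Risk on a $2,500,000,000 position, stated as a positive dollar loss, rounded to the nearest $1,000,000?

$260,000,000

At 99.5% one-sided, z = 2.576.
VaR = −μ + z·σ = −(0.13%) + 2.576 × 4.09% = 10.406%.
On $2,500,000,000: 0.10406 × $2,500,000,000 = $260,150,000.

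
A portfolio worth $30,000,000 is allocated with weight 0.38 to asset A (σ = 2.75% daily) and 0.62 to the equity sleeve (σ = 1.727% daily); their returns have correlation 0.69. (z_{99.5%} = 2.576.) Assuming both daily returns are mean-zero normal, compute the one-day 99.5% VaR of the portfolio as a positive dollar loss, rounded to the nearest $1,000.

σ_p² = 0.38²·2.75² + 0.62²·1.727² + 2·0.69·0.38·0.62·2.75·1.727 = 3.7826 (%²).
σ_p = √3.7826 = 1.945%.
VaR = 2.576 × 1.945% = 5.010%; on $30,000,000 that is $1,503,000.

$1,503,000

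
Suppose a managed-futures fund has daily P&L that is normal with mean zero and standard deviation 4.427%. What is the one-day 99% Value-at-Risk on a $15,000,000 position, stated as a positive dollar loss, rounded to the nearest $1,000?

$1,545,000

At 99% one-sided, z = 2.326.
VaR = z·σ = 2.326 × 4.427% = 10.297%.
On $15,000,000: 0.10297 × $15,000,000 = $1,544,550.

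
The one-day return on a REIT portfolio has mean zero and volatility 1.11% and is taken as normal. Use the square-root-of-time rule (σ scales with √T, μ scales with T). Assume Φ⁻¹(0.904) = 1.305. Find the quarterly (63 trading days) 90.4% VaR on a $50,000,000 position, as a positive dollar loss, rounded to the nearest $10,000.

σ_{63d} = 1.11% × √63 = 8.810%.
VaR = 1.305 × 8.810% = 11.497%.
On $50,000,000: 0.11497 × $50,000,000 = $5,748,500.

$5,750,000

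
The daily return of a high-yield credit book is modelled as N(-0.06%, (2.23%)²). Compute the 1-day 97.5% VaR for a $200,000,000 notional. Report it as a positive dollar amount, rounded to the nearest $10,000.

At 97.5% one-sided, z = 1.960.
VaR = −μ + z·σ = −(-0.06%) + 1.960 × 2.23% = 4.431%.
On $200,000,000: 0.04431 × $200,000,000 = $8,862,000.

$8,860,000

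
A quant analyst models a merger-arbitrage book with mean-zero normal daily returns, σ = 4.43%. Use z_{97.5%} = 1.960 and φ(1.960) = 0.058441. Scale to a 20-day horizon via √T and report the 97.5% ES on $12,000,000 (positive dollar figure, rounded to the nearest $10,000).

$5,560,000

σ_{20d} = 4.43% × √20 = 19.812%.
ES multiplier = φ(z)/(1−α) = 0.058441/0.025 = 2.338.
ES = 19.812% × 2.338 = 46.320%; on $12,000,000: $5,558,400.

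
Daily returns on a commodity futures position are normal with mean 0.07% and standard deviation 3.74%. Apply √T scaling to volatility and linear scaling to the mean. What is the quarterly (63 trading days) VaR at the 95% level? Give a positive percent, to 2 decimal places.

At 95%, z = 1.645.
σ_{63d} = 3.74% × √63 = 29.685%; μ_{63d} = 63 × 0.07% = 4.410%.
VaR = −(4.410%) + 1.645 × 29.685% = 44.422%.

44.42%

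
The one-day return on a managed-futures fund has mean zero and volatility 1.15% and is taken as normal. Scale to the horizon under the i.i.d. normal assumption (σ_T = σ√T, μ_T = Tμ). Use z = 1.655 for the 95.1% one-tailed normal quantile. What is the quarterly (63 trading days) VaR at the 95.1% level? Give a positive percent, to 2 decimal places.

σ_{63d} = 1.15% × √63 = 9.128%.
VaR = 1.655 × 9.128% = 15.107%.

15.11%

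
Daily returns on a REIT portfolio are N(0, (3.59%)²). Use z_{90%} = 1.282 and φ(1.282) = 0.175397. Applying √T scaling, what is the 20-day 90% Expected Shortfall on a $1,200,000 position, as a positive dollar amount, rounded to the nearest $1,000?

$338,000

σ_{20d} = 3.59% × √20 = 16.055%.
ES multiplier = φ(z)/(1−α) = 0.175397/0.1 = 1.754.
ES = 16.055% × 1.754 = 28.160%; on $1,200,000: $337,920.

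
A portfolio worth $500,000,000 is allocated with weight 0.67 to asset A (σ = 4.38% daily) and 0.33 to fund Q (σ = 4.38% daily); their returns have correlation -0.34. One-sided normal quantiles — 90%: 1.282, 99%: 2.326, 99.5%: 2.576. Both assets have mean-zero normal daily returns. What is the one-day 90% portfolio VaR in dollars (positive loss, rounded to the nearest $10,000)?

$17,920,000

σ_p² = 0.67²·4.38² + 0.33²·4.38² + 2·-0.34·0.67·0.33·4.38·4.38 = 7.8167 (%²).
σ_p = √7.8167 = 2.796%.
VaR = 1.282 × 2.796% = 3.584%; on $500,000,000 that is $17,920,000.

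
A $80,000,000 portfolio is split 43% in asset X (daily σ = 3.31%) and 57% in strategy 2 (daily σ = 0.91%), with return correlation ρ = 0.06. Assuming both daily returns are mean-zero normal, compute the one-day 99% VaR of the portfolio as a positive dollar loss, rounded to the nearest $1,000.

σ_p² = 0.43²·3.31² + 0.57²·0.91² + 2·0.06·0.43·0.57·3.31·0.91 = 2.3834 (%²).
σ_p = √2.3834 = 1.544%.
At 99%, z = 2.326.
VaR = 2.326 × 1.544% = 3.591%; on $80,000,000 that is $2,872,800.

$2,873,000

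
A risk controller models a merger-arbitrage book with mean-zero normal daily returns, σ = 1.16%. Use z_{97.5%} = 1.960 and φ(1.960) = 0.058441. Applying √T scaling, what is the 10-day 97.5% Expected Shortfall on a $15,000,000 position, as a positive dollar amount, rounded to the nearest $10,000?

$1,290,000

σ_{10d} = 1.16% × √10 = 3.668%.
ES multiplier = φ(z)/(1−α) = 0.058441/0.025 = 2.338.
ES = 3.668% × 2.338 = 8.576%; on $15,000,000: $1,286,400.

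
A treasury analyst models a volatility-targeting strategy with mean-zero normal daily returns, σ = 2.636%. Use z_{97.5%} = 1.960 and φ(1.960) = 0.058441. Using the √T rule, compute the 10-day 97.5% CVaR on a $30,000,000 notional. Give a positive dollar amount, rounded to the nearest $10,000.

$5,850,000

σ_{10d} = 2.636% × √10 = 8.336%.
ES multiplier = φ(z)/(1−α) = 0.058441/0.025 = 2.338.
ES = 8.336% × 2.338 = 19.490%; on $30,000,000: $5,847,000.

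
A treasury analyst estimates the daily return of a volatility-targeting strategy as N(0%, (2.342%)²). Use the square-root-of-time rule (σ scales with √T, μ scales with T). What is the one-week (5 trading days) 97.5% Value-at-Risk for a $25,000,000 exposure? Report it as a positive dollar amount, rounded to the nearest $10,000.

$2,570,000

At 97.5%, z = 1.960.
σ_{5d} = 2.342% × √5 = 5.237%.
VaR = 1.960 × 5.237% = 10.265%.
On $25,000,000: 0.10265 × $25,000,000 = $2,566,250.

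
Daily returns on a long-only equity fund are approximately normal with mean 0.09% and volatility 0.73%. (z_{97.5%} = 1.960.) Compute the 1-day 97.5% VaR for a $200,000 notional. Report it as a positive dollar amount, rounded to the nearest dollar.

VaR = −μ + z·σ = −(0.09%) + 1.960 × 0.73% = 1.341%.
On $200,000: 0.01341 × $200,000 = $2,682.

$2,682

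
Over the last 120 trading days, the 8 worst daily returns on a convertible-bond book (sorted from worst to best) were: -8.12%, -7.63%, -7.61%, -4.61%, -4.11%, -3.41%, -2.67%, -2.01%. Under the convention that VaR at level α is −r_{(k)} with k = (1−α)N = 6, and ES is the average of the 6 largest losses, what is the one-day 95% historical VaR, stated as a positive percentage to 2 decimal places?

k = 6; the 6th lowest return is -3.41%, so VaR = 3.41%.

3.41%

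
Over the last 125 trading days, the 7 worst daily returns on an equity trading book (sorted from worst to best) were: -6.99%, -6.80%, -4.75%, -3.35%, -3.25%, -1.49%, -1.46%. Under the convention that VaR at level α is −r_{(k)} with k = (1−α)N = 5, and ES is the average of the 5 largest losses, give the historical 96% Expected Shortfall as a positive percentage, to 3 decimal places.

5.028%

The 5 worst returns sum to -25.14%.
ES = −(-25.14%) / 5 = 5.028%.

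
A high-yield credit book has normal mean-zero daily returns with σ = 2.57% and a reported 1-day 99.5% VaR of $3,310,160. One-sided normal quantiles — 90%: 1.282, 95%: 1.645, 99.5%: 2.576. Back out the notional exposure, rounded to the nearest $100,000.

VaR as a fraction of value: z·σ = 2.576 × 2.57% = 6.62032%.
Position = $3,310,160 / 0.0662032 = $50,000,000.

$50,000,000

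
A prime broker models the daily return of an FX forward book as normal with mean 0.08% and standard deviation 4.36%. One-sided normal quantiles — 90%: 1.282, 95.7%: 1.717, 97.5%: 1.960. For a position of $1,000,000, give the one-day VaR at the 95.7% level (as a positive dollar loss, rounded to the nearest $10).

$74,060

VaR = −μ + z·σ = −(0.08%) + 1.717 × 4.36% = 7.406%.
On $1,000,000: 0.07406 × $1,000,000 = $74,060.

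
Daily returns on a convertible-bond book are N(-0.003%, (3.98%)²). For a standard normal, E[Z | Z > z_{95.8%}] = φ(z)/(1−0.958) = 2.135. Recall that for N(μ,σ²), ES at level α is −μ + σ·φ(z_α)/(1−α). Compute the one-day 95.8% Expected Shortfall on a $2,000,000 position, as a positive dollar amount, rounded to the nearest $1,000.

ES = −(-0.003%) + 3.98% × 2.135 = 8.500%.
On $2,000,000: 0.08500 × $2,000,000 = $170,000.

$170,000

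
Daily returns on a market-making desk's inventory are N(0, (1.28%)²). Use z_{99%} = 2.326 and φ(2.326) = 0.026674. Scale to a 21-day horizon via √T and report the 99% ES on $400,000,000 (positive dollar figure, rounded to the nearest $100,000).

$62,600,000

σ_{21d} = 1.28% × √21 = 5.866%.
ES multiplier = φ(z)/(1−α) = 0.026674/0.01 = 2.667.
ES = 5.866% × 2.667 = 15.645%; on $400,000,000: $62,580,000.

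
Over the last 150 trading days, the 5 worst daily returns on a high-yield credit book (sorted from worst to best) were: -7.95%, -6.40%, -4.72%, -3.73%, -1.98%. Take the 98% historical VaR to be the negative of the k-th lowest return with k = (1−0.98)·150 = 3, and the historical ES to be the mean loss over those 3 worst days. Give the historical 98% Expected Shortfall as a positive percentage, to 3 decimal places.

6.357%

The 3 worst returns sum to -19.07%.
ES = −(-19.07%) / 3 = 6.3566…% ≈ 6.357%.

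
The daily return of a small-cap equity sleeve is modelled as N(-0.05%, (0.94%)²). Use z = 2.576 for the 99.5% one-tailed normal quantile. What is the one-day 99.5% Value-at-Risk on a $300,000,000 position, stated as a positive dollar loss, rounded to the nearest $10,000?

VaR = −μ + z·σ = −(-0.05%) + 2.576 × 0.94% = 2.471%.
On $300,000,000: 0.02471 × $300,000,000 = $7,413,000.

$7,410,000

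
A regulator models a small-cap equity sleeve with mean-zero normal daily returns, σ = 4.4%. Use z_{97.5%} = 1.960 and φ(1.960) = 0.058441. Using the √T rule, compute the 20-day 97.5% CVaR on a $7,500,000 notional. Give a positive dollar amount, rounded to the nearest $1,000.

$3,450,000

σ_{20d} = 4.4% × √20 = 19.677%.
ES multiplier = φ(z)/(1−α) = 0.058441/0.025 = 2.338.
ES = 19.677% × 2.338 = 46.005%; on $7,500,000: $3,450,375.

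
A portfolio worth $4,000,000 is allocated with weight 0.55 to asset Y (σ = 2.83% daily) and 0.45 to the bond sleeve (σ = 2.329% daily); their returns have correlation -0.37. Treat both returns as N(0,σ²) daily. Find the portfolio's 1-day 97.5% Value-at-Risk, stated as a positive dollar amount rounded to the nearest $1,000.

σ_p² = 0.55²·2.83² + 0.45²·2.329² + 2·-0.37·0.55·0.45·2.83·2.329 = 2.3139 (%²).
σ_p = √2.3139 = 1.521%.
At 97.5%, z = 1.960.
VaR = 1.960 × 1.521% = 2.981%; on $4,000,000 that is $119,240.

$119,000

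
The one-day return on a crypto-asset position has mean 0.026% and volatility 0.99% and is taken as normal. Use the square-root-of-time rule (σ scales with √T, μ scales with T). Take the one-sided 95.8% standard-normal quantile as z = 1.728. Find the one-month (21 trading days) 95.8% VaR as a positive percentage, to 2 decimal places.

7.29%

σ_{21d} = 0.99% × √21 = 4.537%; μ_{21d} = 21 × 0.026% = 0.546%.
VaR = −(0.546%) + 1.728 × 4.537% = 7.294%.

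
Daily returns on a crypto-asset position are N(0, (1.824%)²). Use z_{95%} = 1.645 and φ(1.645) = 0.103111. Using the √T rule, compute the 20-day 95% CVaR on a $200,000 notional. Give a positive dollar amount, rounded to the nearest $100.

$33,600

σ_{20d} = 1.824% × √20 = 8.157%.
ES multiplier = φ(z)/(1−α) = 0.103111/0.05 = 2.062.
ES = 8.157% × 2.062 = 16.820%; on $200,000: $33,640.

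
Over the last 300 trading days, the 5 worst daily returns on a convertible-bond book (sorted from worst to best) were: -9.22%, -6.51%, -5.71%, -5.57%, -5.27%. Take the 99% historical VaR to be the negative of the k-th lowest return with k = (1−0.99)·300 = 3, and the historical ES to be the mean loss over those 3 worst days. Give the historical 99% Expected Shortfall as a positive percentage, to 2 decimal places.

The 3 worst returns sum to -21.44%.
ES = −(-21.44%) / 3 = 7.1466…% ≈ 7.15%.

7.15%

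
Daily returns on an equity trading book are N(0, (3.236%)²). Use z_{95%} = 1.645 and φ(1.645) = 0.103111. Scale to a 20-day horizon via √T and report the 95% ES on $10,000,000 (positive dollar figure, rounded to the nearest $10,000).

$2,980,000

σ_{20d} = 3.236% × √20 = 14.472%.
ES multiplier = φ(z)/(1−α) = 0.103111/0.05 = 2.062.
ES = 14.472% × 2.062 = 29.841%; on $10,000,000: $2,984,100.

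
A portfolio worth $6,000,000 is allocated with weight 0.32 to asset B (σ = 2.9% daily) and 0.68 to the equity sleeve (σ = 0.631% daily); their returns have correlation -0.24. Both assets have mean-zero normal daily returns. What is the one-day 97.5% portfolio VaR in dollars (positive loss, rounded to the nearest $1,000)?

σ_p² = 0.32²·2.9² + 0.68²·0.631² + 2·-0.24·0.32·0.68·2.9·0.631 = 0.8542 (%²).
σ_p = √0.8542 = 0.924%.
At 97.5%, z = 1.960.
VaR = 1.960 × 0.924% = 1.811%; on $6,000,000 that is $108,660.

$109,000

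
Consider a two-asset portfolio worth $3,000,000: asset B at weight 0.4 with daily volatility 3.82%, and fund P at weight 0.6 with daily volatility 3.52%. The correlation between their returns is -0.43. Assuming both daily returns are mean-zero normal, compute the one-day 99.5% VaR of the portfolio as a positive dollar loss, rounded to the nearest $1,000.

σ_p² = 0.4²·3.82² + 0.6²·3.52² + 2·-0.43·0.4·0.6·3.82·3.52 = 4.0200 (%²).
σ_p = √4.0200 = 2.005%.
At 99.5%, z = 2.576.
VaR = 2.576 × 2.005% = 5.165%; on $3,000,000 that is $154,950.

$155,000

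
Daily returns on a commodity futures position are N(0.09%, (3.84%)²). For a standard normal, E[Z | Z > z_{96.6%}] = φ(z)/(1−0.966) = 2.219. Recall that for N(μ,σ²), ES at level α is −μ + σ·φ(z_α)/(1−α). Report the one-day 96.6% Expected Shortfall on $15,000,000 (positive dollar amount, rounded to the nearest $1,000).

ES = −(0.09%) + 3.84% × 2.219 = 8.431%.
On $15,000,000: 0.08431 × $15,000,000 = $1,264,650.

$1,265,000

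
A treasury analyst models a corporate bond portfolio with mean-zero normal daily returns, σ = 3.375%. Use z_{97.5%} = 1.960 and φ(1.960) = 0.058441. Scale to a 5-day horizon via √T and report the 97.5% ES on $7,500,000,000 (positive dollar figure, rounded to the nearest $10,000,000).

$1,320,000,000

σ_{5d} = 3.375% × √5 = 7.547%.
ES multiplier = φ(z)/(1−α) = 0.058441/0.025 = 2.338.
ES = 7.547% × 2.338 = 17.645%; on $7,500,000,000: $1,323,375,000.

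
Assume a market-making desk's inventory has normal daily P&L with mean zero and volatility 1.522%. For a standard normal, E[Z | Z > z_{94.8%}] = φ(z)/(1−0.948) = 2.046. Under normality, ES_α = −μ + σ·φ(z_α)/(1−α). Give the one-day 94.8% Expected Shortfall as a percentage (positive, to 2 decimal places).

3.11%

ES = 1.522% × 2.046 = 3.114%.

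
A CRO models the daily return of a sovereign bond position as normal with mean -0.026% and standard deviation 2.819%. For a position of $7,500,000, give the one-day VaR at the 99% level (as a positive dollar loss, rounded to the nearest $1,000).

$494,000

At 99% one-sided, z = 2.326.
VaR = −μ + z·σ = −(-0.026%) + 2.326 × 2.819% = 6.583%.
On $7,500,000: 0.06583 × $7,500,000 = $493,725.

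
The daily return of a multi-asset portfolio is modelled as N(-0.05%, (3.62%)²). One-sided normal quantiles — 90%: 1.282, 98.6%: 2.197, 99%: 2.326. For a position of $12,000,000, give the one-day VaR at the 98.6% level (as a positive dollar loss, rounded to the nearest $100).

$960,400

VaR = −μ + z·σ = −(-0.05%) + 2.197 × 3.62% = 8.003%.
On $12,000,000: 0.08003 × $12,000,000 = $960,360.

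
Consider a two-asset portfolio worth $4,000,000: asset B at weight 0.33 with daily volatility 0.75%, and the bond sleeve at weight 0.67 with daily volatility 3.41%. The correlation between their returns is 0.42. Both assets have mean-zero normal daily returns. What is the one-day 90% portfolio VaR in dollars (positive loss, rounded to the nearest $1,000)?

σ_p² = 0.33²·0.75² + 0.67²·3.41² + 2·0.42·0.33·0.67·0.75·3.41 = 5.7561 (%²).
σ_p = √5.7561 = 2.399%.
At 90%, z = 1.282.
VaR = 1.282 × 2.399% = 3.076%; on $4,000,000 that is $123,040.

$123,000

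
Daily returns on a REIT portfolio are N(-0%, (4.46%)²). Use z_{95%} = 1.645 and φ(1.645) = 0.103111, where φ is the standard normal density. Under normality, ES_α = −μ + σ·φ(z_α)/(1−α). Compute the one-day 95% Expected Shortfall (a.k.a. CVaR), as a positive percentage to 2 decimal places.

9.20%

Tail multiplier: φ(z)/(1−α) = 0.103111 / 0.05 = 2.062.
ES = 4.46% × 2.062 = 9.197%.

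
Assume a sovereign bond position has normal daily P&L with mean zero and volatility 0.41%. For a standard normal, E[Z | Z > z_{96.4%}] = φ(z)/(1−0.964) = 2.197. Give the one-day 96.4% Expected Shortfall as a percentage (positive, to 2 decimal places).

ES = 0.41% × 2.197 = 0.901%.

0.90%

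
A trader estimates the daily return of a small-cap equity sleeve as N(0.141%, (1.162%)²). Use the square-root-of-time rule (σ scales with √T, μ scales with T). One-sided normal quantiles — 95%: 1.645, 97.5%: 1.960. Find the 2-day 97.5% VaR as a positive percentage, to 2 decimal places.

2.94%

σ_{2d} = 1.162% × √2 = 1.643%; μ_{2d} = 2 × 0.141% = 0.282%.
VaR = −(0.282%) + 1.960 × 1.643% = 2.938%.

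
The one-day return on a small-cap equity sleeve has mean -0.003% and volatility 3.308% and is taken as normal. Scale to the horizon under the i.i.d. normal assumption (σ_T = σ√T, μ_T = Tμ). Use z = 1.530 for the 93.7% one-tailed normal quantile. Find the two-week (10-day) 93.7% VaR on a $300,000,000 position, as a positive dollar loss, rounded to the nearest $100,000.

$48,100,000

σ_{10d} = 3.308% × √10 = 10.461%; μ_{10d} = 10 × -0.003% = -0.030%.
VaR = −(-0.030%) + 1.530 × 10.461% = 16.035%.
On $300,000,000: 0.16035 × $300,000,000 = $48,105,000.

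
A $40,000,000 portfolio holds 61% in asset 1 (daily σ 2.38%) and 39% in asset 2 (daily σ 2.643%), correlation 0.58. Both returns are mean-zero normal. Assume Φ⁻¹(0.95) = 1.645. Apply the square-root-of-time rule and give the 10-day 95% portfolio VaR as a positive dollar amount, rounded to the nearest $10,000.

σ_p = √(0.61²·2.38² + 0.39²·2.643² + 2·0.58·0.61·0.39·2.38·2.643) = 2.215%.
σ_{10d} = 2.215% × √10 = 7.004%.
VaR = 1.645 × 7.004% = 11.522%; on $40,000,000 that is $4,608,800.

$4,610,000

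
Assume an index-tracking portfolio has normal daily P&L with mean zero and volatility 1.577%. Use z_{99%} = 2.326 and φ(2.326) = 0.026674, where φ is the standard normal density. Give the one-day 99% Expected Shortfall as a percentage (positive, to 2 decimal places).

4.21%

Tail multiplier: φ(z)/(1−α) = 0.026674 / 0.01 = 2.667.
ES = 1.577% × 2.667 = 4.206%.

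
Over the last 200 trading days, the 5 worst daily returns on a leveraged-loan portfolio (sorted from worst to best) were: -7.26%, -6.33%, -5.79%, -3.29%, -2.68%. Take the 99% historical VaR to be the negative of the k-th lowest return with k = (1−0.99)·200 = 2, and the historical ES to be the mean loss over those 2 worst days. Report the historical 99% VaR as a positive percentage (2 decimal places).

k = 2; the 2nd lowest return is -6.33%, so VaR = 6.33%.

6.33%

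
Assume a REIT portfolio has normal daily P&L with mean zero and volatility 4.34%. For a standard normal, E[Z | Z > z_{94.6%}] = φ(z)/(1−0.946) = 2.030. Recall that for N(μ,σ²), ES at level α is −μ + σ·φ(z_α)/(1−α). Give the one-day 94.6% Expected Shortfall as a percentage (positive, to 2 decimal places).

ES = 4.34% × 2.030 = 8.810%.

8.81%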